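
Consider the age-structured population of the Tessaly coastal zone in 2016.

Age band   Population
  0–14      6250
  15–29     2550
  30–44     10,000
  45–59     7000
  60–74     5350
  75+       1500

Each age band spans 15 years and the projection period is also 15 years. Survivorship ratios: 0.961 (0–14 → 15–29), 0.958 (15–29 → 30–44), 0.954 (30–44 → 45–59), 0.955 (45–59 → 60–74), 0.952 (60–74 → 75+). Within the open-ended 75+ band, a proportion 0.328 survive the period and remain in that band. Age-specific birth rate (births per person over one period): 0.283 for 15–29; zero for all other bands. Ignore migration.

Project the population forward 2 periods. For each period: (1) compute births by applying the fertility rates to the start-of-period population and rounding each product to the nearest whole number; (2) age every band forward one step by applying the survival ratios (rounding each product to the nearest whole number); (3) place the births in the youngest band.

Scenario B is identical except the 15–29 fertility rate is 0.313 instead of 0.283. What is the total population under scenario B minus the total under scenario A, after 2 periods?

253

Let group 1 be 0–14 through group 6 = 75+.
Period 1.
Births: 2550 * 0.283 = 722
Group 2: 6250 * 0.961 = 6006
Group 3: 2550 * 0.958 = 2443
Group 4: 10000 * 0.954 = 9540
Group 5: 7000 * 0.955 = 6685
Group 6: 5350 * 0.952 + 1500 * 0.328 = 5093 + 492 = 5585
Giving 722 / 6006 / 2443 / 9540 / 6685 / 5585.
Period 2.
Births: 6006 * 0.283 = 1700
Group 2: 722 * 0.961 = 694
Group 3: 6006 * 0.958 = 5754
Group 4: 2443 * 0.954 = 2331
Group 5: 9540 * 0.955 = 9111
Group 6: 6685 * 0.952 + 5585 * 0.328 = 6364 + 1832 = 8196
Giving 1700 / 694 / 5754 / 2331 / 9111 / 8196.
Scenario A total after 2 periods: 27786
Scenario B projection —
Period 1.
Births: 2550 * 0.313 = 798
Group 2: 6250 * 0.961 = 6006
Group 3: 2550 * 0.958 = 2443
Group 4: 10000 * 0.954 = 9540
Group 5: 7000 * 0.955 = 6685
Group 6: 5350 * 0.952 + 1500 * 0.328 = 5093 + 492 = 5585
Giving 798 / 6006 / 2443 / 9540 / 6685 / 5585.
Period 2.
Births: 6006 * 0.313 = 1880
Group 2: 798 * 0.961 = 767
Group 3: 6006 * 0.958 = 5754
Group 4: 2443 * 0.954 = 2331
Group 5: 9540 * 0.955 = 9111
Group 6: 6685 * 0.952 + 5585 * 0.328 = 6364 + 1832 = 8196
Giving 1880 / 767 / 5754 / 2331 / 9111 / 8196.
Scenario B total after 2 periods: 28039
Difference B − A = 28039 − 27786 = 253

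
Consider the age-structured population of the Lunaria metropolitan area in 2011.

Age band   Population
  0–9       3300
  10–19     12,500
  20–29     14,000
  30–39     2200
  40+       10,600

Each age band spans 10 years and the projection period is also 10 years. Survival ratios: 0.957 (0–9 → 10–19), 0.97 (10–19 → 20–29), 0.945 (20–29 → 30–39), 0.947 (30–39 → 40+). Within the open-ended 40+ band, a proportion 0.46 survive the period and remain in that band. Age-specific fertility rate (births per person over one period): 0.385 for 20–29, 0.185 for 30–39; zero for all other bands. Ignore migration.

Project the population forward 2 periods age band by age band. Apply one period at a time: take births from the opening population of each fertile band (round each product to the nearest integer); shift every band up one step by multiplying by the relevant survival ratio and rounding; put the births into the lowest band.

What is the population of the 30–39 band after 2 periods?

11458

Numbering the bands 1..5 from youngest to oldest:
Period 1:
Births: 14000 × 0.385 = 5390, 2200 × 0.185 = 407 → 5797
Band 2: 3300 × 0.957 = 3158
Band 3: 12500 × 0.97 = 12125
Band 4: 14000 × 0.945 = 13230
Band 5: 2200 × 0.947 + 10600 × 0.46 = 2083 + 4876 = 6959
Population now: 0–9=5797, 10–19=3158, 20–29=12125, 30–39=13230, 40+=6959
Period 2:
Births: 12125 × 0.385 = 4668, 13230 × 0.185 = 2448 → 7116
Band 2: 5797 × 0.957 = 5548
Band 3: 3158 × 0.97 = 3063
Band 4: 12125 × 0.945 = 11458
Band 5: 13230 × 0.947 + 6959 × 0.46 = 12529 + 3201 = 15730
Population now: 0–9=7116, 10–19=5548, 20–29=3063, 30–39=11458, 40+=15730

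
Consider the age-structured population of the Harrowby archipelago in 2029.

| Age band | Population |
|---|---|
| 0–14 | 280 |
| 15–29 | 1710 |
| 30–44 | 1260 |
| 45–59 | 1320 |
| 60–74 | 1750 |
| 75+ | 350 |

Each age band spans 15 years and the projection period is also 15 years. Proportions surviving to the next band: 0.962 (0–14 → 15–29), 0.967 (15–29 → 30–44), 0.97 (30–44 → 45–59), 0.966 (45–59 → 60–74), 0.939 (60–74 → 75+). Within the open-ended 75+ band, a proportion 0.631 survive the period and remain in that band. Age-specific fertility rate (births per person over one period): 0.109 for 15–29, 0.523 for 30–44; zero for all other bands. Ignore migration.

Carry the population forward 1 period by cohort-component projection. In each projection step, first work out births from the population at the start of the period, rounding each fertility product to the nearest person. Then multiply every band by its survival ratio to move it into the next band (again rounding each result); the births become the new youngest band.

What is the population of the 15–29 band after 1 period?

(Groups numbered youngest = 1 to oldest = 6.)
Period 1.
Births: 1710 * 0.109 = 186  |  1260 * 0.523 = 659 — total 845
Group 2: 280 * 0.962 = 269
Group 3: 1710 * 0.967 = 1654
Group 4: 1260 * 0.97 = 1222
Group 5: 1320 * 0.966 = 1275
Group 6: 1750 * 0.939 + 350 * 0.631 = 1643 + 221 = 1864
Giving 845 / 269 / 1654 / 1222 / 1275 / 1864.

269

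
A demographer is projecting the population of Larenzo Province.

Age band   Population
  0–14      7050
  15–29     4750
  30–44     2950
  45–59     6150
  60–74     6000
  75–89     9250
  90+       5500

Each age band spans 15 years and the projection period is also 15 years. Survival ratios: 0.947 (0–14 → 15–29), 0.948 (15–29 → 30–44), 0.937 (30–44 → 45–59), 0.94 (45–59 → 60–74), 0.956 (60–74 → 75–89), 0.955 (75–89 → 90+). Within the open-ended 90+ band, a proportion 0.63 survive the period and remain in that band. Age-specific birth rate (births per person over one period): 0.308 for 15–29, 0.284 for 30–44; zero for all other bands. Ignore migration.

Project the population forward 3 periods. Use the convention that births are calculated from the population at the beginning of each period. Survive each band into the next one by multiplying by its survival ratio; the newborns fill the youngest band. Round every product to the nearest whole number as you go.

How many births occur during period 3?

2468

[period 1]
Births: 4750 × 0.308 = 1463  |  2950 × 0.284 = 838 → total 2301
15–29: 7050 × 0.947 = 6676
30–44: 4750 × 0.948 = 4503
45–59: 2950 × 0.937 = 2764
60–74: 6150 × 0.94 = 5781
75–89: 6000 × 0.956 = 5736
90+: 9250 × 0.955 + 5500 × 0.63 = 8834 + 3465 = 12299
Population now: 0–14=2301, 15–29=6676, 30–44=4503, 45–59=2764, 60–74=5781, 75–89=5736, 90+=12299
[period 2]
Births: 6676 × 0.308 = 2056  |  4503 × 0.284 = 1279 → total 3335
15–29: 2301 × 0.947 = 2179
30–44: 6676 × 0.948 = 6329
45–59: 4503 × 0.937 = 4219
60–74: 2764 × 0.94 = 2598
75–89: 5781 × 0.956 = 5527
90+: 5736 × 0.955 + 12299 × 0.63 = 5478 + 7748 = 13226
Population now: 0–14=3335, 15–29=2179, 30–44=6329, 45–59=4219, 60–74=2598, 75–89=5527, 90+=13226
[period 3]
Births: 2179 × 0.308 = 671  |  6329 × 0.284 = 1797 → total 2468
15–29: 3335 × 0.947 = 3158
30–44: 2179 × 0.948 = 2066
45–59: 6329 × 0.937 = 5930
60–74: 4219 × 0.94 = 3966
75–89: 2598 × 0.956 = 2484
90+: 5527 × 0.955 + 13226 × 0.63 = 5278 + 8332 = 13610
Population now: 0–14=2468, 15–29=3158, 30–44=2066, 45–59=5930, 60–74=3966, 75–89=2484, 90+=13610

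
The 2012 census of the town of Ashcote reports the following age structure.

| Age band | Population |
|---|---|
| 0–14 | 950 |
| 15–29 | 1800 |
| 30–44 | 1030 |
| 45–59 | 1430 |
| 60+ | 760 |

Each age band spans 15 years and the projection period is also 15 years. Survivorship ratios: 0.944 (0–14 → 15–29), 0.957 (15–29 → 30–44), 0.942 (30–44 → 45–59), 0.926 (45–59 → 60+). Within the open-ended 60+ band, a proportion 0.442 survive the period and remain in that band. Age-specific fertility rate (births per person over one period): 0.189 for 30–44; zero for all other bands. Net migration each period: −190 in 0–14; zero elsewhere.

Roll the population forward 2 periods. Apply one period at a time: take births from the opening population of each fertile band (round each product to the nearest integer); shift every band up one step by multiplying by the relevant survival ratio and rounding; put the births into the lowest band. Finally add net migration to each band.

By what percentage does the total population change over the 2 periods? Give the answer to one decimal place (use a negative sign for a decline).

-28.7

Numbering the bands 1..5 from youngest to oldest:
[period 1]
Births: 1030 × 0.189 = 195
Band 2: 950 × 0.944 = 897
Band 3: 1800 × 0.957 = 1723
Band 4: 1030 × 0.942 = 970
Band 5: 1430 × 0.926 + 760 × 0.442 = 1324 + 336 = 1660
Net migration: Band 1 − 190 → 5
End of period: [5, 897, 1723, 970, 1660]
[period 2]
Births: 1723 × 0.189 = 326
Band 2: 5 × 0.944 = 5
Band 3: 897 × 0.957 = 858
Band 4: 1723 × 0.942 = 1623
Band 5: 970 × 0.926 + 1660 × 0.442 = 898 + 734 = 1632
Net migration: Band 1 − 190 → 136
End of period: [136, 5, 858, 1623, 1632]
Total: 5970 → 4254; change = -1716; percentage change = -28.7%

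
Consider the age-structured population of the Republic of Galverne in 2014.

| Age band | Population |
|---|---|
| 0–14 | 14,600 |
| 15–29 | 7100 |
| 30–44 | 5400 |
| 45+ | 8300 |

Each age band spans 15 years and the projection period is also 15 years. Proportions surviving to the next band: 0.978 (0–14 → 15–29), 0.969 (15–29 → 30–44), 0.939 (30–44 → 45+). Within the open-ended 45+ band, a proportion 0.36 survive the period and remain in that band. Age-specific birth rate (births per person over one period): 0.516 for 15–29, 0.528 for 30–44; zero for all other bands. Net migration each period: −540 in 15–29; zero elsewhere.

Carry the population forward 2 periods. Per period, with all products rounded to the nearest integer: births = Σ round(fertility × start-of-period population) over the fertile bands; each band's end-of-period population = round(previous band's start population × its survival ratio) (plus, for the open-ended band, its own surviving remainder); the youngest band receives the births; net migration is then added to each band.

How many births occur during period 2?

Numbering the groups 1..4 from youngest to oldest:
Period 1:
Births: 7100 × 0.516 = 3664  |  5400 × 0.528 = 2851 — total 6515
Group 2: 14600 × 0.978 = 14279
Group 3: 7100 × 0.969 = 6880
Group 4: 5400 × 0.939 + 8300 × 0.36 = 5071 + 2988 = 8059
Net migration: Group 2 − 540 → 13739
End of period: [6515, 13739, 6880, 8059]
Period 2:
Births: 13739 × 0.516 = 7089  |  6880 × 0.528 = 3633 — total 10722
Group 2: 6515 × 0.978 = 6372
Group 3: 13739 × 0.969 = 13313
Group 4: 6880 × 0.939 + 8059 × 0.36 = 6460 + 2901 = 9361
Net migration: Group 2 − 540 → 5832
End of period: [10722, 5832, 13313, 9361]

10722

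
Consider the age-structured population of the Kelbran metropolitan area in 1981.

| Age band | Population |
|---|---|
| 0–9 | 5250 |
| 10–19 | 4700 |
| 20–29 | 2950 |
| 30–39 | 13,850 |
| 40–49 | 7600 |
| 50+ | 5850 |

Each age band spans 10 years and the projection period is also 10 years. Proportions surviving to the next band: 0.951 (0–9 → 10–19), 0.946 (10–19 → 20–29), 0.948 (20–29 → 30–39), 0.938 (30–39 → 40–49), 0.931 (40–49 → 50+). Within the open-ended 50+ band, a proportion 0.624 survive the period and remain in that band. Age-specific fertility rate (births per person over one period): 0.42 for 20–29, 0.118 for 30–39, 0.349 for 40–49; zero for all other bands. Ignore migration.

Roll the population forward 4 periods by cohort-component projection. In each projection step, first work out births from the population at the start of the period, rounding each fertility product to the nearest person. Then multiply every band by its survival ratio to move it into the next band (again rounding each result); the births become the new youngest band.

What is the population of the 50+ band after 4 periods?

[period 1]
Births: 2950 * 0.42 = 1239 ; 13850 * 0.118 = 1634 ; 7600 * 0.349 = 2652 — total 5525
10–19: 5250 * 0.951 = 4993
20–29: 4700 * 0.946 = 4446
30–39: 2950 * 0.948 = 2797
40–49: 13850 * 0.938 = 12991
50+: 7600 * 0.931 + 5850 * 0.624 = 7076 + 3650 = 10726
→ [5525, 4993, 4446, 2797, 12991, 10726]
[period 2]
Births: 4446 * 0.42 = 1867 ; 2797 * 0.118 = 330 ; 12991 * 0.349 = 4534 — total 6731
10–19: 5525 * 0.951 = 5254
20–29: 4993 * 0.946 = 4723
30–39: 4446 * 0.948 = 4215
40–49: 2797 * 0.938 = 2624
50+: 12991 * 0.931 + 10726 * 0.624 = 12095 + 6693 = 18788
→ [6731, 5254, 4723, 4215, 2624, 18788]
[period 3]
Births: 4723 * 0.42 = 1984 ; 4215 * 0.118 = 497 ; 2624 * 0.349 = 916 — total 3397
10–19: 6731 * 0.951 = 6401
20–29: 5254 * 0.946 = 4970
30–39: 4723 * 0.948 = 4477
40–49: 4215 * 0.938 = 3954
50+: 2624 * 0.931 + 18788 * 0.624 = 2443 + 11724 = 14167
→ [3397, 6401, 4970, 4477, 3954, 14167]
[period 4]
Births: 4970 * 0.42 = 2087 ; 4477 * 0.118 = 528 ; 3954 * 0.349 = 1380 — total 3995
10–19: 3397 * 0.951 = 3231
20–29: 6401 * 0.946 = 6055
30–39: 4970 * 0.948 = 4712
40–49: 4477 * 0.938 = 4199
50+: 3954 * 0.931 + 14167 * 0.624 = 3681 + 8840 = 12521
→ [3995, 3231, 6055, 4712, 4199, 12521]

12521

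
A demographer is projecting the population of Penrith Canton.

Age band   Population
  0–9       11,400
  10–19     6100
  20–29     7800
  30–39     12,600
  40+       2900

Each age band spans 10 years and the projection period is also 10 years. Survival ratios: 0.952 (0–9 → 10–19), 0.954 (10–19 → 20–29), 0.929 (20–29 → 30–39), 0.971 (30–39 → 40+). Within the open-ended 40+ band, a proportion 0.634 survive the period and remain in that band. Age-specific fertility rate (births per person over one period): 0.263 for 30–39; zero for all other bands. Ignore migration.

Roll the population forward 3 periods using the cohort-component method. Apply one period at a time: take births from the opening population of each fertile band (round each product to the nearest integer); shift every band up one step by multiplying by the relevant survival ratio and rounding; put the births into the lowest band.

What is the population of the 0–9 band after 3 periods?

After projecting period 1:
Births: 12600 × 0.263 = 3314
10–19: 11400 × 0.952 = 10853
20–29: 6100 × 0.954 = 5819
30–39: 7800 × 0.929 = 7246
40+: 12600 × 0.971 + 2900 × 0.634 = 12235 + 1839 = 14074
→ [3314, 10853, 5819, 7246, 14074]
After projecting period 2:
Births: 7246 × 0.263 = 1906
10–19: 3314 × 0.952 = 3155
20–29: 10853 × 0.954 = 10354
30–39: 5819 × 0.929 = 5406
40+: 7246 × 0.971 + 14074 × 0.634 = 7036 + 8923 = 15959
→ [1906, 3155, 10354, 5406, 15959]
After projecting period 3:
Births: 5406 × 0.263 = 1422
10–19: 1906 × 0.952 = 1815
20–29: 3155 × 0.954 = 3010
30–39: 10354 × 0.929 = 9619
40+: 5406 × 0.971 + 15959 × 0.634 = 5249 + 10118 = 15367
→ [1422, 1815, 3010, 9619, 15367]

1422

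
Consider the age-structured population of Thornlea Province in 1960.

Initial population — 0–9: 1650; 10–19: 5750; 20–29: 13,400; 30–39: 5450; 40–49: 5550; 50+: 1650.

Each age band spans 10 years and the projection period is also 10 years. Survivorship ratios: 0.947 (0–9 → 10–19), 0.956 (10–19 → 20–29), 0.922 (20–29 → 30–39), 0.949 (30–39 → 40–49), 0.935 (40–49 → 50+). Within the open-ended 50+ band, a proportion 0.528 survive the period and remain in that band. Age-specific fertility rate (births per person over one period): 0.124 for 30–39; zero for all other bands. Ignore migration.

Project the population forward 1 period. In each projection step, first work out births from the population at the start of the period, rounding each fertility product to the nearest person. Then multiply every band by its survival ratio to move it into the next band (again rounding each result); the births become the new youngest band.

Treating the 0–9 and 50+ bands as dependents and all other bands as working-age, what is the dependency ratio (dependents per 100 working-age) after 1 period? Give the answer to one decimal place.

27.4

(Bands numbered youngest = 1 to oldest = 6.)
Period 1:
Births: 5450 × 0.124 = 676
Band 2: 1650 × 0.947 = 1563
Band 3: 5750 × 0.956 = 5497
Band 4: 13400 × 0.922 = 12355
Band 5: 5450 × 0.949 = 5172
Band 6: 5550 × 0.935 + 1650 × 0.528 = 5189 + 871 = 6060
End of period: [676, 1563, 5497, 12355, 5172, 6060]
Dependents (band 0–9 + band 50+) = 676 + 6060 = 6736; working-age = 24587; ratio = 6736/24587 × 100 = 27.4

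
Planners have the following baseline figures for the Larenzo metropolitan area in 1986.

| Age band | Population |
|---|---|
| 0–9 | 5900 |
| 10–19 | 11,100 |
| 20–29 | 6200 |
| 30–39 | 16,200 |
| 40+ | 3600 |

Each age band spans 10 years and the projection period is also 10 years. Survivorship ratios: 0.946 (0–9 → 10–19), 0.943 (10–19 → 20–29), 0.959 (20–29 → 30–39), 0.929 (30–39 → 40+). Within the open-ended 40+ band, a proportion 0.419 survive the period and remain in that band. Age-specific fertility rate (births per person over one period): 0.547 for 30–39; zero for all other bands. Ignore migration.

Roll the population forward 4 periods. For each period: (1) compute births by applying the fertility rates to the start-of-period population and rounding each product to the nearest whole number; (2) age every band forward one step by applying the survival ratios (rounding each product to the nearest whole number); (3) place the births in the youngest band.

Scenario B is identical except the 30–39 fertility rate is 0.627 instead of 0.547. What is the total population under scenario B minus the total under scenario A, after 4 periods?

2696

(Bands numbered youngest = 1 to oldest = 5.)
After projecting period 1:
Births: 16200 × 0.547 = 8861
Band 2: 5900 × 0.946 = 5581
Band 3: 11100 × 0.943 = 10467
Band 4: 6200 × 0.959 = 5946
Band 5: 16200 × 0.929 + 3600 × 0.419 = 15050 + 1508 = 16558
→ [8861, 5581, 10467, 5946, 16558]
After projecting period 2:
Births: 5946 × 0.547 = 3252
Band 2: 8861 × 0.946 = 8383
Band 3: 5581 × 0.943 = 5263
Band 4: 10467 × 0.959 = 10038
Band 5: 5946 × 0.929 + 16558 × 0.419 = 5524 + 6938 = 12462
→ [3252, 8383, 5263, 10038, 12462]
After projecting period 3:
Births: 10038 × 0.547 = 5491
Band 2: 3252 × 0.946 = 3076
Band 3: 8383 × 0.943 = 7905
Band 4: 5263 × 0.959 = 5047
Band 5: 10038 × 0.929 + 12462 × 0.419 = 9325 + 5222 = 14547
→ [5491, 3076, 7905, 5047, 14547]
After projecting period 4:
Births: 5047 × 0.547 = 2761
Band 2: 5491 × 0.946 = 5194
Band 3: 3076 × 0.943 = 2901
Band 4: 7905 × 0.959 = 7581
Band 5: 5047 × 0.929 + 14547 × 0.419 = 4689 + 6095 = 10784
→ [2761, 5194, 2901, 7581, 10784]
Scenario A total after 4 periods: 29221
Scenario B projection —
After projecting period 1:
Births: 16200 × 0.627 = 10157
Band 2: 5900 × 0.946 = 5581
Band 3: 11100 × 0.943 = 10467
Band 4: 6200 × 0.959 = 5946
Band 5: 16200 × 0.929 + 3600 × 0.419 = 15050 + 1508 = 16558
→ [10157, 5581, 10467, 5946, 16558]
After projecting period 2:
Births: 5946 × 0.627 = 3728
Band 2: 10157 × 0.946 = 9609
Band 3: 5581 × 0.943 = 5263
Band 4: 10467 × 0.959 = 10038
Band 5: 5946 × 0.929 + 16558 × 0.419 = 5524 + 6938 = 12462
→ [3728, 9609, 5263, 10038, 12462]
After projecting period 3:
Births: 10038 × 0.627 = 6294
Band 2: 3728 × 0.946 = 3527
Band 3: 9609 × 0.943 = 9061
Band 4: 5263 × 0.959 = 5047
Band 5: 10038 × 0.929 + 12462 × 0.419 = 9325 + 5222 = 14547
→ [6294, 3527, 9061, 5047, 14547]
After projecting period 4:
Births: 5047 × 0.627 = 3164
Band 2: 6294 × 0.946 = 5954
Band 3: 3527 × 0.943 = 3326
Band 4: 9061 × 0.959 = 8689
Band 5: 5047 × 0.929 + 14547 × 0.419 = 4689 + 6095 = 10784
→ [3164, 5954, 3326, 8689, 10784]
Scenario B total after 4 periods: 31917
Difference B − A = 31917 − 29221 = 2696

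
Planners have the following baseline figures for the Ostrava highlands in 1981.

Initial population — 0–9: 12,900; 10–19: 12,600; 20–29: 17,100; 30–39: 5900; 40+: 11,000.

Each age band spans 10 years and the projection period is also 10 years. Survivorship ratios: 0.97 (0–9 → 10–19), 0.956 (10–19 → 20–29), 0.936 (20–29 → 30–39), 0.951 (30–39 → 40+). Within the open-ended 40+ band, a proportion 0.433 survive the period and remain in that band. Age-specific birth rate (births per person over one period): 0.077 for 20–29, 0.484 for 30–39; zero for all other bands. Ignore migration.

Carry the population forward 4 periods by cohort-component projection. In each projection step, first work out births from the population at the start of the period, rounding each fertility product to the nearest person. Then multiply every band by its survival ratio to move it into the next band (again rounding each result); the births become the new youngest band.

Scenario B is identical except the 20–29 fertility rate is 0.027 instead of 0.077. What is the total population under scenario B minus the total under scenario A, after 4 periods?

(Bands numbered youngest = 1 to oldest = 5.)
Period 1.
Births: 17100 × 0.077 = 1317, 5900 × 0.484 = 2856 → 4173
Band 2: 12900 × 0.97 = 12513
Band 3: 12600 × 0.956 = 12046
Band 4: 17100 × 0.936 = 16006
Band 5: 5900 × 0.951 + 11000 × 0.433 = 5611 + 4763 = 10374
Population now: 0–9=4173, 10–19=12513, 20–29=12046, 30–39=16006, 40+=10374
Period 2.
Births: 12046 × 0.077 = 928, 16006 × 0.484 = 7747 → 8675
Band 2: 4173 × 0.97 = 4048
Band 3: 12513 × 0.956 = 11962
Band 4: 12046 × 0.936 = 11275
Band 5: 16006 × 0.951 + 10374 × 0.433 = 15222 + 4492 = 19714
Population now: 0–9=8675, 10–19=4048, 20–29=11962, 30–39=11275, 40+=19714
Period 3.
Births: 11962 × 0.077 = 921, 11275 × 0.484 = 5457 → 6378
Band 2: 8675 × 0.97 = 8415
Band 3: 4048 × 0.956 = 3870
Band 4: 11962 × 0.936 = 11196
Band 5: 11275 × 0.951 + 19714 × 0.433 = 10723 + 8536 = 19259
Population now: 0–9=6378, 10–19=8415, 20–29=3870, 30–39=11196, 40+=19259
Period 4.
Births: 3870 × 0.077 = 298, 11196 × 0.484 = 5419 → 5717
Band 2: 6378 × 0.97 = 6187
Band 3: 8415 × 0.956 = 8045
Band 4: 3870 × 0.936 = 3622
Band 5: 11196 × 0.951 + 19259 × 0.433 = 10647 + 8339 = 18986
Population now: 0–9=5717, 10–19=6187, 20–29=8045, 30–39=3622, 40+=18986
Scenario A total after 4 periods: 42557
Scenario B projection —
Period 1.
Births: 17100 × 0.027 = 462, 5900 × 0.484 = 2856 → 3318
Band 2: 12900 × 0.97 = 12513
Band 3: 12600 × 0.956 = 12046
Band 4: 17100 × 0.936 = 16006
Band 5: 5900 × 0.951 + 11000 × 0.433 = 5611 + 4763 = 10374
Population now: 0–9=3318, 10–19=12513, 20–29=12046, 30–39=16006, 40+=10374
Period 2.
Births: 12046 × 0.027 = 325, 16006 × 0.484 = 7747 → 8072
Band 2: 3318 × 0.97 = 3218
Band 3: 12513 × 0.956 = 11962
Band 4: 12046 × 0.936 = 11275
Band 5: 16006 × 0.951 + 10374 × 0.433 = 15222 + 4492 = 19714
Population now: 0–9=8072, 10–19=3218, 20–29=11962, 30–39=11275, 40+=19714
Period 3.
Births: 11962 × 0.027 = 323, 11275 × 0.484 = 5457 → 5780
Band 2: 8072 × 0.97 = 7830
Band 3: 3218 × 0.956 = 3076
Band 4: 11962 × 0.936 = 11196
Band 5: 11275 × 0.951 + 19714 × 0.433 = 10723 + 8536 = 19259
Population now: 0–9=5780, 10–19=7830, 20–29=3076, 30–39=11196, 40+=19259
Period 4.
Births: 3076 × 0.027 = 83, 11196 × 0.484 = 5419 → 5502
Band 2: 5780 × 0.97 = 5607
Band 3: 7830 × 0.956 = 7485
Band 4: 3076 × 0.936 = 2879
Band 5: 11196 × 0.951 + 19259 × 0.433 = 10647 + 8339 = 18986
Population now: 0–9=5502, 10–19=5607, 20–29=7485, 30–39=2879, 40+=18986
Scenario B total after 4 periods: 40459
Difference B − A = 40459 − 42557 = -2098

-2098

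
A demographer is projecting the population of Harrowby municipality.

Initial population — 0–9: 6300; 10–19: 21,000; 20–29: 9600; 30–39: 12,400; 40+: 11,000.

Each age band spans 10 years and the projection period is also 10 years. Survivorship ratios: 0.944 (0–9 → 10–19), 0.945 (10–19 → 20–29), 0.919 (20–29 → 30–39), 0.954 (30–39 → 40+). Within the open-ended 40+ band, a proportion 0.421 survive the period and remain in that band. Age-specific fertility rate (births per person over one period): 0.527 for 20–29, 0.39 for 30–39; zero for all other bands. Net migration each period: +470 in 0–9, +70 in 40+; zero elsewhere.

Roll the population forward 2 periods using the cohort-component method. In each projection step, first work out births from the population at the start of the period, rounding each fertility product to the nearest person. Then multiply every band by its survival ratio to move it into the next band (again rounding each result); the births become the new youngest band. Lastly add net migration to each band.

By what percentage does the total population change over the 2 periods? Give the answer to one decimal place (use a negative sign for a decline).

5.2

[period 1]
Births: 9600 × 0.527 = 5059, 12400 × 0.39 = 4836 ⇒ total 9895
10–19: 6300 × 0.944 = 5947
20–29: 21000 × 0.945 = 19845
30–39: 9600 × 0.919 = 8822
40+: 12400 × 0.954 + 11000 × 0.421 = 11830 + 4631 = 16461
Net migration: 0–9 + 470 → 10365; 40+ + 70 → 16531
Giving 10365 / 5947 / 19845 / 8822 / 16531.
[period 2]
Births: 19845 × 0.527 = 10458, 8822 × 0.39 = 3441 ⇒ total 13899
10–19: 10365 × 0.944 = 9785
20–29: 5947 × 0.945 = 5620
30–39: 19845 × 0.919 = 18238
40+: 8822 × 0.954 + 16531 × 0.421 = 8416 + 6960 = 15376
Net migration: 0–9 + 470 → 14369; 40+ + 70 → 15446
Giving 14369 / 9785 / 5620 / 18238 / 15446.
Total: 60300 → 63458; change = 3158; percentage change = 5.2%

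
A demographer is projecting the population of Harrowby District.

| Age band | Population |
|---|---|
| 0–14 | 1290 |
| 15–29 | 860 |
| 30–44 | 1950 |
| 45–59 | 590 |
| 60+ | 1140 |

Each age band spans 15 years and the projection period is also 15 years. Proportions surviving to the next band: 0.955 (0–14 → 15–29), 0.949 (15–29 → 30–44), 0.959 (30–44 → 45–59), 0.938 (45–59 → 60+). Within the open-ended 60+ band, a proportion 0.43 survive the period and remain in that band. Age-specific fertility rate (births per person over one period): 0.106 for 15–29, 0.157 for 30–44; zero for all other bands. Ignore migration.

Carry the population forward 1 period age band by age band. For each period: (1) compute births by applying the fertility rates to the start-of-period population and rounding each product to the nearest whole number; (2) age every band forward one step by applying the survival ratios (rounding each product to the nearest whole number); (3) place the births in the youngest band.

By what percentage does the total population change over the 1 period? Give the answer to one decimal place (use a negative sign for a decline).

Numbering the groups 1..5 from youngest to oldest:
[period 1]
Births: 860 × 0.106 = 91  |  1950 × 0.157 = 306 — total 397
Group 2: 1290 × 0.955 = 1232
Group 3: 860 × 0.949 = 816
Group 4: 1950 × 0.959 = 1870
Group 5: 590 × 0.938 + 1140 × 0.43 = 553 + 490 = 1043
Giving 397 / 1232 / 816 / 1870 / 1043.
Total: 5830 → 5358; change = -472; percentage change = -8.1%

-8.1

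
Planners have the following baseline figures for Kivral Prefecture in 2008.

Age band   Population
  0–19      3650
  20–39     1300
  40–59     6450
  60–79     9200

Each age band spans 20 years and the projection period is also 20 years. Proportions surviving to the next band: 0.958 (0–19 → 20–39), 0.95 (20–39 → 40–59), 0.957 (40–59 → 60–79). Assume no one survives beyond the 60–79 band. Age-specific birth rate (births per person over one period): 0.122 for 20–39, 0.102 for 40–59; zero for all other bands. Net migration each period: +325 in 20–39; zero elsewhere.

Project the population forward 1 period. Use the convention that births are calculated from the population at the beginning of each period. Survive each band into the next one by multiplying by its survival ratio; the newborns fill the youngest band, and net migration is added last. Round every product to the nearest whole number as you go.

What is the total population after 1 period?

(Bands numbered youngest = 1 to oldest = 4.)
— Period 1 —
Births: 1300 × 0.122 = 159 ; 6450 × 0.102 = 658 ⇒ total 817
Band 2: 3650 × 0.958 = 3497
Band 3: 1300 × 0.95 = 1235
Band 4: 6450 × 0.957 = 6173
Net migration: Band 2 + 325 → 3822
Giving 817 / 3822 / 1235 / 6173.
Total after period 1: 817 + 3822 + 1235 + 6173 = 12047

12047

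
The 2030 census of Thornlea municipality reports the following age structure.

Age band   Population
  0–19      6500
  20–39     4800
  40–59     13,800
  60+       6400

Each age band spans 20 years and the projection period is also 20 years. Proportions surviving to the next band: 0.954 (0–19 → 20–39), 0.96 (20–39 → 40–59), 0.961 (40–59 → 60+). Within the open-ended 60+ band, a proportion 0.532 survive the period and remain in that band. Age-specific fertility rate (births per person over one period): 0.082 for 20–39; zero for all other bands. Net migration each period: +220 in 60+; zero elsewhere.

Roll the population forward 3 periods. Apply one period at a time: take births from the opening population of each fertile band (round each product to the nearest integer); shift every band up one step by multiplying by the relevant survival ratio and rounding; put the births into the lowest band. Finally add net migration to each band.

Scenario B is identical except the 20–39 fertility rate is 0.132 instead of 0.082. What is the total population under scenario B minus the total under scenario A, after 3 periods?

After projecting period 1:
Births: 4800 × 0.082 = 394
20–39: 6500 × 0.954 = 6201
40–59: 4800 × 0.96 = 4608
60+: 13800 × 0.961 + 6400 × 0.532 = 13262 + 3405 = 16667
Net migration: 60+ + 220 → 16887
→ [394, 6201, 4608, 16887]
After projecting period 2:
Births: 6201 × 0.082 = 508
20–39: 394 × 0.954 = 376
40–59: 6201 × 0.96 = 5953
60+: 4608 × 0.961 + 16887 × 0.532 = 4428 + 8984 = 13412
Net migration: 60+ + 220 → 13632
→ [508, 376, 5953, 13632]
After projecting period 3:
Births: 376 × 0.082 = 31
20–39: 508 × 0.954 = 485
40–59: 376 × 0.96 = 361
60+: 5953 × 0.961 + 13632 × 0.532 = 5721 + 7252 = 12973
Net migration: 60+ + 220 → 13193
→ [31, 485, 361, 13193]
Scenario A total after 3 periods: 14070
Scenario B projection —
After projecting period 1:
Births: 4800 × 0.132 = 634
20–39: 6500 × 0.954 = 6201
40–59: 4800 × 0.96 = 4608
60+: 13800 × 0.961 + 6400 × 0.532 = 13262 + 3405 = 16667
Net migration: 60+ + 220 → 16887
→ [634, 6201, 4608, 16887]
After projecting period 2:
Births: 6201 × 0.132 = 819
20–39: 634 × 0.954 = 605
40–59: 6201 × 0.96 = 5953
60+: 4608 × 0.961 + 16887 × 0.532 = 4428 + 8984 = 13412
Net migration: 60+ + 220 → 13632
→ [819, 605, 5953, 13632]
After projecting period 3:
Births: 605 × 0.132 = 80
20–39: 819 × 0.954 = 781
40–59: 605 × 0.96 = 581
60+: 5953 × 0.961 + 13632 × 0.532 = 5721 + 7252 = 12973
Net migration: 60+ + 220 → 13193
→ [80, 781, 581, 13193]
Scenario B total after 3 periods: 14635
Difference B − A = 14635 − 14070 = 565

565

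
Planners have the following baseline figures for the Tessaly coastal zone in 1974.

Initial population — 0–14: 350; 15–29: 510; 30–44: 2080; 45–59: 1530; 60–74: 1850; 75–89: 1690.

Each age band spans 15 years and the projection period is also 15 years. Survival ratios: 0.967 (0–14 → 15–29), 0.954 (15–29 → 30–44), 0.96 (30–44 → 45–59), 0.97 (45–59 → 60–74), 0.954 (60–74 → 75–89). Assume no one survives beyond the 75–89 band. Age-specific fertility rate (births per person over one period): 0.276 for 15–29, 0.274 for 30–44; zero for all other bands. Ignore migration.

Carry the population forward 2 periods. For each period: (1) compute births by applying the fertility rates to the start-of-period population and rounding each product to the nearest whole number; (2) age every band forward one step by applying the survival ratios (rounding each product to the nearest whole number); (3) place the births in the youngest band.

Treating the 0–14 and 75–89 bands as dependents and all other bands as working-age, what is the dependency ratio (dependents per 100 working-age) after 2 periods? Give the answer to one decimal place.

Period 1.
Births: 510 * 0.276 = 141  |  2080 * 0.274 = 570 → total 711
15–29: 350 * 0.967 = 338
30–44: 510 * 0.954 = 487
45–59: 2080 * 0.96 = 1997
60–74: 1530 * 0.97 = 1484
75–89: 1850 * 0.954 = 1765
Giving 711 / 338 / 487 / 1997 / 1484 / 1765.
Period 2.
Births: 338 * 0.276 = 93  |  487 * 0.274 = 133 → total 226
15–29: 711 * 0.967 = 688
30–44: 338 * 0.954 = 322
45–59: 487 * 0.96 = 468
60–74: 1997 * 0.97 = 1937
75–89: 1484 * 0.954 = 1416
Giving 226 / 688 / 322 / 468 / 1937 / 1416.
Dependents (band 0–14 + band 75–89) = 226 + 1416 = 1642; working-age = 3415; ratio = 1642/3415 × 100 = 48.1

48.1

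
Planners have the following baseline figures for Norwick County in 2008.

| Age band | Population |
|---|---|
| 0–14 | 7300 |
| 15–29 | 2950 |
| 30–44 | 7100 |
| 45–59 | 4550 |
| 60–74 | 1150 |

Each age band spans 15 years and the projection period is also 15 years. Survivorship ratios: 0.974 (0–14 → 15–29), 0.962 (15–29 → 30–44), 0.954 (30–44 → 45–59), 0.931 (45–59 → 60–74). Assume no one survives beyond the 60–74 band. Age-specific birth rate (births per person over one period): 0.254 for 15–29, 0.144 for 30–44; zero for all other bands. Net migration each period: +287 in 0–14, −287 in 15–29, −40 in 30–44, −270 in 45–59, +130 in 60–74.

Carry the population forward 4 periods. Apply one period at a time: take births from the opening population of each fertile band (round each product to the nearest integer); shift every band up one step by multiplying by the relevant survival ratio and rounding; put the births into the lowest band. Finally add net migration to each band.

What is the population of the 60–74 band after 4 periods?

(Bands numbered youngest = 1 to oldest = 5.)
Period 1.
Births: 2950 * 0.254 = 749, 7100 * 0.144 = 1022 → 1771
Band 2: 7300 * 0.974 = 7110
Band 3: 2950 * 0.962 = 2838
Band 4: 7100 * 0.954 = 6773
Band 5: 4550 * 0.931 = 4236
Net migration: Band 1 + 287 → 2058; Band 2 − 287 → 6823; Band 3 − 40 → 2798; Band 4 − 270 → 6503; Band 5 + 130 → 4366
Giving 2058 / 6823 / 2798 / 6503 / 4366.
Period 2.
Births: 6823 * 0.254 = 1733, 2798 * 0.144 = 403 → 2136
Band 2: 2058 * 0.974 = 2004
Band 3: 6823 * 0.962 = 6564
Band 4: 2798 * 0.954 = 2669
Band 5: 6503 * 0.931 = 6054
Net migration: Band 1 + 287 → 2423; Band 2 − 287 → 1717; Band 3 − 40 → 6524; Band 4 − 270 → 2399; Band 5 + 130 → 6184
Giving 2423 / 1717 / 6524 / 2399 / 6184.
Period 3.
Births: 1717 * 0.254 = 436, 6524 * 0.144 = 939 → 1375
Band 2: 2423 * 0.974 = 2360
Band 3: 1717 * 0.962 = 1652
Band 4: 6524 * 0.954 = 6224
Band 5: 2399 * 0.931 = 2233
Net migration: Band 1 + 287 → 1662; Band 2 − 287 → 2073; Band 3 − 40 → 1612; Band 4 − 270 → 5954; Band 5 + 130 → 2363
Giving 1662 / 2073 / 1612 / 5954 / 2363.
Period 4.
Births: 2073 * 0.254 = 527, 1612 * 0.144 = 232 → 759
Band 2: 1662 * 0.974 = 1619
Band 3: 2073 * 0.962 = 1994
Band 4: 1612 * 0.954 = 1538
Band 5: 5954 * 0.931 = 5543
Net migration: Band 1 + 287 → 1046; Band 2 − 287 → 1332; Band 3 − 40 → 1954; Band 4 − 270 → 1268; Band 5 + 130 → 5673
Giving 1046 / 1332 / 1954 / 1268 / 5673.

5673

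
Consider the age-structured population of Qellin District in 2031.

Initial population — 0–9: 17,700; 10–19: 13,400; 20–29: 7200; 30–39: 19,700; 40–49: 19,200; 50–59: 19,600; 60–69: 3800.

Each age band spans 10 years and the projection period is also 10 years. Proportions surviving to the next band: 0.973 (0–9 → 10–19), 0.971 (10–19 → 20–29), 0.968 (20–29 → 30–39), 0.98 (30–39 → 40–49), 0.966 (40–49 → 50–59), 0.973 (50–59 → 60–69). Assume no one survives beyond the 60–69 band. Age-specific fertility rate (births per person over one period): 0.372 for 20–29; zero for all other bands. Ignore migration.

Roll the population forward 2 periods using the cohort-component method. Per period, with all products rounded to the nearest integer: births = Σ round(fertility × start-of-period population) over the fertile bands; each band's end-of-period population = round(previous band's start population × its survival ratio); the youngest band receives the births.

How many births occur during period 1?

2678

(Groups numbered youngest = 1 to oldest = 7.)
— Period 1 —
Births: 7200 × 0.372 = 2678
Group 2: 17700 × 0.973 = 17222
Group 3: 13400 × 0.971 = 13011
Group 4: 7200 × 0.968 = 6970
Group 5: 19700 × 0.98 = 19306
Group 6: 19200 × 0.966 = 18547
Group 7: 19600 × 0.973 = 19071
End of period: [2678, 17222, 13011, 6970, 19306, 18547, 19071]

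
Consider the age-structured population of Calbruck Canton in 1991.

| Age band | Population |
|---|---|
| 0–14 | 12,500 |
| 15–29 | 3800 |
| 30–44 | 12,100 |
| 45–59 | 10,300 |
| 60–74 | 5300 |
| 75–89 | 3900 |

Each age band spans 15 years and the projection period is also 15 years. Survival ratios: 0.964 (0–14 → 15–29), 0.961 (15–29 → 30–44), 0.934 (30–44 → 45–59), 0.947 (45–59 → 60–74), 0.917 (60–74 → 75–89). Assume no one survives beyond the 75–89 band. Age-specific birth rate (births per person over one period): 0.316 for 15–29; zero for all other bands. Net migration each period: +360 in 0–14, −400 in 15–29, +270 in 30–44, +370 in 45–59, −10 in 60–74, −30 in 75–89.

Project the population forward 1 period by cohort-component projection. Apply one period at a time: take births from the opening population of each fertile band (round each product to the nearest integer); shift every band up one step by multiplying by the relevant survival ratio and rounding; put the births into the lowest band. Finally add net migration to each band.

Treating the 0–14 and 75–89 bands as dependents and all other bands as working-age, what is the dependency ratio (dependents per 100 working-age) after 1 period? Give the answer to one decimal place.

17.3

Numbering the groups 1..6 from youngest to oldest:
Period 1:
Births: 3800 * 0.316 = 1201
Group 2: 12500 * 0.964 = 12050
Group 3: 3800 * 0.961 = 3652
Group 4: 12100 * 0.934 = 11301
Group 5: 10300 * 0.947 = 9754
Group 6: 5300 * 0.917 = 4860
Net migration: Group 1 + 360 → 1561; Group 2 − 400 → 11650; Group 3 + 270 → 3922; Group 4 + 370 → 11671; Group 5 − 10 → 9744; Group 6 − 30 → 4830
End of period: [1561, 11650, 3922, 11671, 9744, 4830]
Dependents (band 0–14 + band 75–89) = 1561 + 4830 = 6391; working-age = 36987; ratio = 6391/36987 × 100 = 17.3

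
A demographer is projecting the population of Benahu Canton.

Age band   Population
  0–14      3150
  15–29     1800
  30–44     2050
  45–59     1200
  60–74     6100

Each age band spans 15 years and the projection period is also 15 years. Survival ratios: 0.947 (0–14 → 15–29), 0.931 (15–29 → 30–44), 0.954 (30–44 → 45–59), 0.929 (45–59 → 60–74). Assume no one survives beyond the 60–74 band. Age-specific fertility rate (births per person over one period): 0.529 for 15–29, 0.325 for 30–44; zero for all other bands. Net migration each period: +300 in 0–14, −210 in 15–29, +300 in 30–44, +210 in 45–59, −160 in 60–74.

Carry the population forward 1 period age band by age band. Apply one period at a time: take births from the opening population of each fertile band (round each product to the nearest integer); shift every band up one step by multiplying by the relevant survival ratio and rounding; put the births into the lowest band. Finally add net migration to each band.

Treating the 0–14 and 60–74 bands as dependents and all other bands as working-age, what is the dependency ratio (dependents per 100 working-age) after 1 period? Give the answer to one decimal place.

41.5

Call the groups 1 to 5, youngest first.
Period 1.
Births: 1800 × 0.529 = 952  |  2050 × 0.325 = 666 — total 1618
Group 2: 3150 × 0.947 = 2983
Group 3: 1800 × 0.931 = 1676
Group 4: 2050 × 0.954 = 1956
Group 5: 1200 × 0.929 = 1115
Net migration: Group 1 + 300 → 1918; Group 2 − 210 → 2773; Group 3 + 300 → 1976; Group 4 + 210 → 2166; Group 5 − 160 → 955
Giving 1918 / 2773 / 1976 / 2166 / 955.
Dependents (band 0–14 + band 60–74) = 1918 + 955 = 2873; working-age = 6915; ratio = 2873/6915 × 100 = 41.5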